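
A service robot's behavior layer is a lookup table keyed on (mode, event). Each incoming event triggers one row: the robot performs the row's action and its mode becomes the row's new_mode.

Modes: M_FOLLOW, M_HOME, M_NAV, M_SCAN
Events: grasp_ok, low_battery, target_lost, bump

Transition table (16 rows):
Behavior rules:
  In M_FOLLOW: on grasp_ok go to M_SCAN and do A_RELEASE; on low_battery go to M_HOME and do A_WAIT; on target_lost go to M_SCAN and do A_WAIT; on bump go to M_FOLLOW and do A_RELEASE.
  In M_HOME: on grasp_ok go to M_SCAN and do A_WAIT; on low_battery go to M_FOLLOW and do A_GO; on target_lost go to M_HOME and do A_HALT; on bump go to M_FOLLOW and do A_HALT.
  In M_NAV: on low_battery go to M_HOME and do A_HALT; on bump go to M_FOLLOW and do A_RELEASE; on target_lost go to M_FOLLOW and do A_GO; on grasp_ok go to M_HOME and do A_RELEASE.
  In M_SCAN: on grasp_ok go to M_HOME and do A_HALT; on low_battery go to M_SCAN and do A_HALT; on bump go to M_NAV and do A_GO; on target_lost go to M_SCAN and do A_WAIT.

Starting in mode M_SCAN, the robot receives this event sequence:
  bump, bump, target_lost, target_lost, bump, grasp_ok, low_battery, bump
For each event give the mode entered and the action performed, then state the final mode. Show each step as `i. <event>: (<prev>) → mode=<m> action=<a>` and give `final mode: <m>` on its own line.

final mode: M_FOLLOW

1. bump: (M_SCAN) → mode=M_NAV action=A_GO
2. bump: (M_NAV) → mode=M_FOLLOW action=A_RELEASE
3. target_lost: (M_FOLLOW) → mode=M_SCAN action=A_WAIT
4. target_lost: (M_SCAN) → mode=M_SCAN action=A_WAIT
5. bump: (M_SCAN) → mode=M_NAV action=A_GO
6. grasp_ok: (M_NAV) → mode=M_HOME action=A_RELEASE
7. low_battery: (M_HOME) → mode=M_FOLLOW action=A_GO
8. bump: (M_FOLLOW) → mode=M_FOLLOW action=A_RELEASE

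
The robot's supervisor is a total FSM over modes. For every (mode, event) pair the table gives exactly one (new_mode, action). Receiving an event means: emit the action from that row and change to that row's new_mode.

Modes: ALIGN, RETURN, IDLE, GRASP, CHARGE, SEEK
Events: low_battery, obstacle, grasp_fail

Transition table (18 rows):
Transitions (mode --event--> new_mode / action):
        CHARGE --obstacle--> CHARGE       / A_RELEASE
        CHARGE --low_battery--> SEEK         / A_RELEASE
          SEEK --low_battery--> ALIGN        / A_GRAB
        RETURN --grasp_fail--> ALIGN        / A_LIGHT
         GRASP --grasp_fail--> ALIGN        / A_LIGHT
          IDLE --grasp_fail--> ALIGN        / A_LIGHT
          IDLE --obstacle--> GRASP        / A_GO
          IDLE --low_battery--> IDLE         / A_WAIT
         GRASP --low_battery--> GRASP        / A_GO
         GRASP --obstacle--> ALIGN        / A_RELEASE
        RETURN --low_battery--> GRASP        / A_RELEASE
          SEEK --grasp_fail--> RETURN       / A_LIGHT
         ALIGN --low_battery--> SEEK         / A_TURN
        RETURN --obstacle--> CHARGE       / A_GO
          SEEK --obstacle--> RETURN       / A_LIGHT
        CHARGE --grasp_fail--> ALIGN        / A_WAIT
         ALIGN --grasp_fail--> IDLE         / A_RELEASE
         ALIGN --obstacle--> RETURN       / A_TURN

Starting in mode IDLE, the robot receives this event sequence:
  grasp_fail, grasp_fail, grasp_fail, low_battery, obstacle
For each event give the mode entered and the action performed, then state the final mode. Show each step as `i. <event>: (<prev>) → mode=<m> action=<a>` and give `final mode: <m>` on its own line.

1. grasp_fail: (IDLE) → mode=ALIGN action=A_LIGHT
2. grasp_fail: (ALIGN) → mode=IDLE action=A_RELEASE
3. grasp_fail: (IDLE) → mode=ALIGN action=A_LIGHT
4. low_battery: (ALIGN) → mode=SEEK action=A_TURN
5. obstacle: (SEEK) → mode=RETURN action=A_LIGHT

final mode: RETURN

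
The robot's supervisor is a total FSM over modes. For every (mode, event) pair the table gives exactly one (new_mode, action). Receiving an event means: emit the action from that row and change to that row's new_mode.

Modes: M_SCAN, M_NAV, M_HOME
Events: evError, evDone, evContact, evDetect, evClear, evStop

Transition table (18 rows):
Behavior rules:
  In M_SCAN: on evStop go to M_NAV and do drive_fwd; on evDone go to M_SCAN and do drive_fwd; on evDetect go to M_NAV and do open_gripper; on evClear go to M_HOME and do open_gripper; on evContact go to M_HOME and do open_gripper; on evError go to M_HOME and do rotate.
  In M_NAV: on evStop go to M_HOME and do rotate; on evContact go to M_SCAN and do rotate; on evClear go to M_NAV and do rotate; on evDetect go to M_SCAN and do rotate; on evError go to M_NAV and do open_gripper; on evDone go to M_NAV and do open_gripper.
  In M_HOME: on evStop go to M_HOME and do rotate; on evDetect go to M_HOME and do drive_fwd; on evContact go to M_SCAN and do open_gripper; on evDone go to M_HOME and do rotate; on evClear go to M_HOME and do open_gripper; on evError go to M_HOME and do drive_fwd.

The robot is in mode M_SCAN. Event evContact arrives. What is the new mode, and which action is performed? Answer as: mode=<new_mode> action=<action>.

current mode = M_SCAN; filter table to that mode:
  (M_SCAN, evStop) → (M_NAV, drive_fwd)
  (M_SCAN, evDone) → (M_SCAN, drive_fwd)
  (M_SCAN, evDetect) → (M_NAV, open_gripper)
  (M_SCAN, evClear) → (M_HOME, open_gripper)
  (M_SCAN, evContact) → (M_HOME, open_gripper)  ← event matches
  (M_SCAN, evError) → (M_HOME, rotate)
event = evContact selects (M_HOME, open_gripper)

mode=M_HOME action=open_gripper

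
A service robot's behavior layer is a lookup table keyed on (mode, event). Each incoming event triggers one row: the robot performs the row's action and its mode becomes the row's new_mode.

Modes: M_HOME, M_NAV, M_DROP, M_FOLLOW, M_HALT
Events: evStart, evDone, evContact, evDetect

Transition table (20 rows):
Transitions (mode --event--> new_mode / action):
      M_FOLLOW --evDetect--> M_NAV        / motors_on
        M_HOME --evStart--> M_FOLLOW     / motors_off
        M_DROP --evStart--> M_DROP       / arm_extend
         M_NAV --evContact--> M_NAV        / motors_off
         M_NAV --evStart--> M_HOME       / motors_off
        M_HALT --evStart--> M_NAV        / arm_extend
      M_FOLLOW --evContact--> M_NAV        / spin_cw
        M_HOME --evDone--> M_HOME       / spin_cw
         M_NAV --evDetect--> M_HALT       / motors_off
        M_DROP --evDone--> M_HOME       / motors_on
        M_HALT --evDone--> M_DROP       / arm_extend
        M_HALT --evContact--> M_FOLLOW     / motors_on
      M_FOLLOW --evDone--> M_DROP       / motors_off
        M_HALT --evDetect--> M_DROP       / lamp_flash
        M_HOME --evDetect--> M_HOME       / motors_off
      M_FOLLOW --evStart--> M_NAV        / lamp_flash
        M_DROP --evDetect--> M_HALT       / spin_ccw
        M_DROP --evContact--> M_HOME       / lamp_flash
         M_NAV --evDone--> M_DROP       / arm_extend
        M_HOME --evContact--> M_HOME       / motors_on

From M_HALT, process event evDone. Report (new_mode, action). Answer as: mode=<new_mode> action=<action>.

current mode = M_HALT; filter table to that mode:
  (M_HALT, evStart) → (M_NAV, arm_extend)
  (M_HALT, evDone) → (M_DROP, arm_extend)  ← event matches
  (M_HALT, evContact) → (M_FOLLOW, motors_on)
  (M_HALT, evDetect) → (M_DROP, lamp_flash)
event = evDone selects (M_DROP, arm_extend)

mode=M_DROP action=arm_extend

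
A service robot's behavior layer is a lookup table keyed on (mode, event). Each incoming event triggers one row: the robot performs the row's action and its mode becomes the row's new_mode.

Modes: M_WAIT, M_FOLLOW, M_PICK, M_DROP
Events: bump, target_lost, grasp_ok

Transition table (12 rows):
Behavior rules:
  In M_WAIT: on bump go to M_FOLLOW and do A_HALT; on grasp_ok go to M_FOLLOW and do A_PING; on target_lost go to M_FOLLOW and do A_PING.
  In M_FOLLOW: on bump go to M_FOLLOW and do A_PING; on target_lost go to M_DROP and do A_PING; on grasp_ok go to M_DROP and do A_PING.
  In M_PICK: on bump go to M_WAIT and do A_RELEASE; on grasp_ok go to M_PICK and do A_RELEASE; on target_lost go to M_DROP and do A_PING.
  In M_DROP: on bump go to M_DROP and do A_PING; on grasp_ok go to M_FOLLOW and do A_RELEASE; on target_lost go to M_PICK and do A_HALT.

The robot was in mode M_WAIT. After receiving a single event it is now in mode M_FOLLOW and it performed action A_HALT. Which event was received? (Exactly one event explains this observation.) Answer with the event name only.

try bump: (M_WAIT, bump) → (M_FOLLOW, A_HALT)  ← matches
try target_lost: (M_WAIT, target_lost) → (M_FOLLOW, A_PING)
try grasp_ok: (M_WAIT, grasp_ok) → (M_FOLLOW, A_PING)

bump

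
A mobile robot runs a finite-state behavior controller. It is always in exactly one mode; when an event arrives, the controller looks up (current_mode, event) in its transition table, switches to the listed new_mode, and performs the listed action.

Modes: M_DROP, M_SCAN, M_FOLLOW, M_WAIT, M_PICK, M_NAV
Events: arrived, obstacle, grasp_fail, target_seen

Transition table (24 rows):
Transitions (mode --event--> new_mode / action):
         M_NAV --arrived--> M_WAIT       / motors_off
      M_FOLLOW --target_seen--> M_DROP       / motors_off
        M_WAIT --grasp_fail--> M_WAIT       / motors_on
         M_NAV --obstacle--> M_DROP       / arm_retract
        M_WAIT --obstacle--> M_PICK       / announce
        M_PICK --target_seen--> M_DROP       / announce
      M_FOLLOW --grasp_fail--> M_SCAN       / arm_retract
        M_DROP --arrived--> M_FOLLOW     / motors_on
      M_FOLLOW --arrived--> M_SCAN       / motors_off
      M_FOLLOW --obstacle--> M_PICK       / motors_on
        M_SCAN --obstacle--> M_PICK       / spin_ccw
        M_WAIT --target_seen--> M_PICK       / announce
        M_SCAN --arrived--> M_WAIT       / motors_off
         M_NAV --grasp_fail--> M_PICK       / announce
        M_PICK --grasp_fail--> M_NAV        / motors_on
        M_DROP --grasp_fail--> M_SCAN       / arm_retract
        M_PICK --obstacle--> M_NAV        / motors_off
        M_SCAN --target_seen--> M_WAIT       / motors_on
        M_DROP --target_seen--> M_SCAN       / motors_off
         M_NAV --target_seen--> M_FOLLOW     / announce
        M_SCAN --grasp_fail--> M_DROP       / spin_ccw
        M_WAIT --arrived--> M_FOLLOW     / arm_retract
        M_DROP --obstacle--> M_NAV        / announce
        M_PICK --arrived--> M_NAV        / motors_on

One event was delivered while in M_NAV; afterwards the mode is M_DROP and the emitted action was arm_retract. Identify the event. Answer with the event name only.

obstacle

try arrived: (M_NAV, arrived) → (M_WAIT, motors_off)
try obstacle: (M_NAV, obstacle) → (M_DROP, arm_retract)  ← matches
try grasp_fail: (M_NAV, grasp_fail) → (M_PICK, announce)
try target_seen: (M_NAV, target_seen) → (M_FOLLOW, announce)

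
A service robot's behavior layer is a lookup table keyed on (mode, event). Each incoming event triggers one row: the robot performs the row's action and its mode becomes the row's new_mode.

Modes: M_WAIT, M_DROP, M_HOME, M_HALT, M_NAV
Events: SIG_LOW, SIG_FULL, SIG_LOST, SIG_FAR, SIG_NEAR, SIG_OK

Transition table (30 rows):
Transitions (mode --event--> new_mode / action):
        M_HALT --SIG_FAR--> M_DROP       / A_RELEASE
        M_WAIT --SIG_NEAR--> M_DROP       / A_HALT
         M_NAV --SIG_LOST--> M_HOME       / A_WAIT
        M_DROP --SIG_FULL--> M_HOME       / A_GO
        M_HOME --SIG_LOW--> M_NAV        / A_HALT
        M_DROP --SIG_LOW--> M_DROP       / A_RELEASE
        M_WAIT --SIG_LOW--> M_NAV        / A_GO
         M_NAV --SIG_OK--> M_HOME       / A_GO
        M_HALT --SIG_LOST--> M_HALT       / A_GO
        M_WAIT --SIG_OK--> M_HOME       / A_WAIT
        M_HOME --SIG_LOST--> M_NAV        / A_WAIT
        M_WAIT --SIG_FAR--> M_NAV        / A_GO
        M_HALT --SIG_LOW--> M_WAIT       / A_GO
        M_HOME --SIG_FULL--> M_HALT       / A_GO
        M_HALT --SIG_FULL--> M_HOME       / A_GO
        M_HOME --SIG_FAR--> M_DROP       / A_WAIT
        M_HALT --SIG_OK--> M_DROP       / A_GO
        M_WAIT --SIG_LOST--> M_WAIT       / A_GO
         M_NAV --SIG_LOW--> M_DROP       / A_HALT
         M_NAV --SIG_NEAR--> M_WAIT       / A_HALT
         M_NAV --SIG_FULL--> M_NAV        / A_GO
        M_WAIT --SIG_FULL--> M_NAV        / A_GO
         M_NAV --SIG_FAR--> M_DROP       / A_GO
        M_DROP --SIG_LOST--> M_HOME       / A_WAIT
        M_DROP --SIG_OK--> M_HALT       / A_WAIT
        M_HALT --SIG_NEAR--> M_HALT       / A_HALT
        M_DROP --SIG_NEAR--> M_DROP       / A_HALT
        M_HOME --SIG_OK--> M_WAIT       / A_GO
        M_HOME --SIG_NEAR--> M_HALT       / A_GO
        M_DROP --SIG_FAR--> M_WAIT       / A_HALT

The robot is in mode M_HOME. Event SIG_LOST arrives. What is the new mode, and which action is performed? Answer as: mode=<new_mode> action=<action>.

current mode = M_HOME; filter table to that mode:
  (M_HOME, SIG_LOW) → (M_NAV, A_HALT)
  (M_HOME, SIG_LOST) → (M_NAV, A_WAIT)  ← event matches
  (M_HOME, SIG_FULL) → (M_HALT, A_GO)
  (M_HOME, SIG_FAR) → (M_DROP, A_WAIT)
  (M_HOME, SIG_OK) → (M_WAIT, A_GO)
  (M_HOME, SIG_NEAR) → (M_HALT, A_GO)
event = SIG_LOST selects (M_NAV, A_WAIT)

mode=M_NAV action=A_WAIT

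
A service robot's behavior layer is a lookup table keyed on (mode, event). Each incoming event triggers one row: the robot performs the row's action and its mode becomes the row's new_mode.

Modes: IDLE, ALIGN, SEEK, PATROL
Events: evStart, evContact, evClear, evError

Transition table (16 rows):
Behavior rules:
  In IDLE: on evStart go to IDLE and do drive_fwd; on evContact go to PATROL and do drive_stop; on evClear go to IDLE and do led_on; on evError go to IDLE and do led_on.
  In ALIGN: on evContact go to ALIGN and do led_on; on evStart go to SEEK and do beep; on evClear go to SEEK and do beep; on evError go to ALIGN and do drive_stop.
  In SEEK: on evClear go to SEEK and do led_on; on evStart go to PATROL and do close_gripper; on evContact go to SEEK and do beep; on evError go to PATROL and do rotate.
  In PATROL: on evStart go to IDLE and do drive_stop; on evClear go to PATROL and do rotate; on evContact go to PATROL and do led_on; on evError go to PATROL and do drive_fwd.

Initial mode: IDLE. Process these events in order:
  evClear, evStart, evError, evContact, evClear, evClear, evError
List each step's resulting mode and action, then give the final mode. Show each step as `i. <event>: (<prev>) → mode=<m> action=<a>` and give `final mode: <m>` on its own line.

final mode: PATROL

1. evClear: (IDLE) → mode=IDLE action=led_on
2. evStart: (IDLE) → mode=IDLE action=drive_fwd
3. evError: (IDLE) → mode=IDLE action=led_on
4. evContact: (IDLE) → mode=PATROL action=drive_stop
5. evClear: (PATROL) → mode=PATROL action=rotate
6. evClear: (PATROL) → mode=PATROL action=rotate
7. evError: (PATROL) → mode=PATROL action=drive_fwd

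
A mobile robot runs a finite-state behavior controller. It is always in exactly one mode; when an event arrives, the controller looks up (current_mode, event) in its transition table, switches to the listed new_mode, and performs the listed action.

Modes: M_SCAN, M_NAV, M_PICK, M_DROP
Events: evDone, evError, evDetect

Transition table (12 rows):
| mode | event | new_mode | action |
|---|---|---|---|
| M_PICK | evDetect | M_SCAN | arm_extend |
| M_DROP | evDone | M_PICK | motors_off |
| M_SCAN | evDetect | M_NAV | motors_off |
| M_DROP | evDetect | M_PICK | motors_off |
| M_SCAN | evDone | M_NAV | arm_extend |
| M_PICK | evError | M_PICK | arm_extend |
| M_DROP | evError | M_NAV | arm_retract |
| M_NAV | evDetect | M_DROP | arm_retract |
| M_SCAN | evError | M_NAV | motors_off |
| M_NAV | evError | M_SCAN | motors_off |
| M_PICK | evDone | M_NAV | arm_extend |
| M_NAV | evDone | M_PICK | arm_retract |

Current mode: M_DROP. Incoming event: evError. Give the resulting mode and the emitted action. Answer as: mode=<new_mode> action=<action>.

mode=M_NAV action=arm_retract

current mode = M_DROP; filter table to that mode:
  (M_DROP, evDone) → (M_PICK, motors_off)
  (M_DROP, evDetect) → (M_PICK, motors_off)
  (M_DROP, evError) → (M_NAV, arm_retract)  ← event matches
event = evError selects (M_NAV, arm_retract)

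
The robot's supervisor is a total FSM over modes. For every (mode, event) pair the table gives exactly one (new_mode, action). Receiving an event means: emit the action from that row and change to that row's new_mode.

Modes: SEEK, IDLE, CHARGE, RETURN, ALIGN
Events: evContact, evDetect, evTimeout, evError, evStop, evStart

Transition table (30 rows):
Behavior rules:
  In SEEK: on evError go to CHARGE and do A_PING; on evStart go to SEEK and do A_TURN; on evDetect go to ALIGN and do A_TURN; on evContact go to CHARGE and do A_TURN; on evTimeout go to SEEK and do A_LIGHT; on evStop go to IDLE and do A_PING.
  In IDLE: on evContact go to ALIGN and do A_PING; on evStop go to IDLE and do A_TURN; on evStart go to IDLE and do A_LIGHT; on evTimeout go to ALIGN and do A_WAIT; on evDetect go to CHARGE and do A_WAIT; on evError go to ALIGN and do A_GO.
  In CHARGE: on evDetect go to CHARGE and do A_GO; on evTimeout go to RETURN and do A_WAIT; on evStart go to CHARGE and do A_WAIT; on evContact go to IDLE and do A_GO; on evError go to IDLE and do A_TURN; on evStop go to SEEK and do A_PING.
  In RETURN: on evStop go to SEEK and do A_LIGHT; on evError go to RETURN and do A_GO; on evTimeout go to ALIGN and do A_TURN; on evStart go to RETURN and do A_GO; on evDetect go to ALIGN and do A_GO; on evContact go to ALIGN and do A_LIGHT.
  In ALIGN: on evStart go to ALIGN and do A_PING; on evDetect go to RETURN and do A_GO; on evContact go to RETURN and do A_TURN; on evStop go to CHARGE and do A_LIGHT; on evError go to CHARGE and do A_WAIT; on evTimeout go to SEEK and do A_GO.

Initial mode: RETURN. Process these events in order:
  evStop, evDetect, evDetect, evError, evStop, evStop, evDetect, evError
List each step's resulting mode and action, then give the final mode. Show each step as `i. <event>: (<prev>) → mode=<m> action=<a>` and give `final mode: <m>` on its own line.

1. evStop: (RETURN) → mode=SEEK action=A_LIGHT
2. evDetect: (SEEK) → mode=ALIGN action=A_TURN
3. evDetect: (ALIGN) → mode=RETURN action=A_GO
4. evError: (RETURN) → mode=RETURN action=A_GO
5. evStop: (RETURN) → mode=SEEK action=A_LIGHT
6. evStop: (SEEK) → mode=IDLE action=A_PING
7. evDetect: (IDLE) → mode=CHARGE action=A_WAIT
8. evError: (CHARGE) → mode=IDLE action=A_TURN

final mode: IDLE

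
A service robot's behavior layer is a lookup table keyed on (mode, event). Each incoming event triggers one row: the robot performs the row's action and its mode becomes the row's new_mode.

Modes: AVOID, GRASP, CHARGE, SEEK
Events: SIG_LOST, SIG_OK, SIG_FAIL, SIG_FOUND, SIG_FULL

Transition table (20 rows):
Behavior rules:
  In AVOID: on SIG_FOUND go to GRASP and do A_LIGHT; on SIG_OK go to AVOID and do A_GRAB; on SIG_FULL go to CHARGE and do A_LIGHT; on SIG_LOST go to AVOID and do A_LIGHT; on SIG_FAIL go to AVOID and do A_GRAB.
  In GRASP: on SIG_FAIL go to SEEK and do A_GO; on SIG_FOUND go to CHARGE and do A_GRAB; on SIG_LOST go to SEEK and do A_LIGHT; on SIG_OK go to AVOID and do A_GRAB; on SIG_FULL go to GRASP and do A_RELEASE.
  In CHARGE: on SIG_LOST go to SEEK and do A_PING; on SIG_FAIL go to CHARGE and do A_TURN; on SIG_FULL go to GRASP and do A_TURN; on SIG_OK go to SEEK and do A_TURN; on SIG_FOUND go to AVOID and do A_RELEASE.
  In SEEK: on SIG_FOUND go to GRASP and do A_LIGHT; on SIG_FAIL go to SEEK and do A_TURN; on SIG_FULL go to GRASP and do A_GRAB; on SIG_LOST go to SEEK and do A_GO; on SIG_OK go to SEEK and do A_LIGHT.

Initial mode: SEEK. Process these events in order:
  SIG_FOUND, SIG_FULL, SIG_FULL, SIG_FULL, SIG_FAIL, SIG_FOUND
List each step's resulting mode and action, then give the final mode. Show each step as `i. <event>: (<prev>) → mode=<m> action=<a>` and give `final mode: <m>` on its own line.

final mode: GRASP

1. SIG_FOUND: (SEEK) → mode=GRASP action=A_LIGHT
2. SIG_FULL: (GRASP) → mode=GRASP action=A_RELEASE
3. SIG_FULL: (GRASP) → mode=GRASP action=A_RELEASE
4. SIG_FULL: (GRASP) → mode=GRASP action=A_RELEASE
5. SIG_FAIL: (GRASP) → mode=SEEK action=A_GO
6. SIG_FOUND: (SEEK) → mode=GRASP action=A_LIGHT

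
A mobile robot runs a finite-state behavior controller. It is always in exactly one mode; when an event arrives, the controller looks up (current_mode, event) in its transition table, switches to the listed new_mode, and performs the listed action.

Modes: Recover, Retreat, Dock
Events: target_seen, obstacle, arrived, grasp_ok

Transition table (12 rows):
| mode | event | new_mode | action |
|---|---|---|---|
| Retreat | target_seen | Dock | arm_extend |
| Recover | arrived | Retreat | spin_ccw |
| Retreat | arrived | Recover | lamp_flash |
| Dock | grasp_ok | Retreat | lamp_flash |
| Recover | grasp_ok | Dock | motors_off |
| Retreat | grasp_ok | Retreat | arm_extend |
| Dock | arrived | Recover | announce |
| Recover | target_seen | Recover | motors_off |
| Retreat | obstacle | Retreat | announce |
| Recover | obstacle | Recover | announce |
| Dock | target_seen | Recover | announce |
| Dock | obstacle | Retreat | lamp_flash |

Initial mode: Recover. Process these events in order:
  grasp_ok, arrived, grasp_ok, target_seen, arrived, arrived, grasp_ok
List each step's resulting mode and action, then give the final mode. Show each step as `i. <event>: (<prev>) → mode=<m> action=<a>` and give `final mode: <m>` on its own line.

final mode: Dock

1. grasp_ok: (Recover) → mode=Dock action=motors_off
2. arrived: (Dock) → mode=Recover action=announce
3. grasp_ok: (Recover) → mode=Dock action=motors_off
4. target_seen: (Dock) → mode=Recover action=announce
5. arrived: (Recover) → mode=Retreat action=spin_ccw
6. arrived: (Retreat) → mode=Recover action=lamp_flash
7. grasp_ok: (Recover) → mode=Dock action=motors_off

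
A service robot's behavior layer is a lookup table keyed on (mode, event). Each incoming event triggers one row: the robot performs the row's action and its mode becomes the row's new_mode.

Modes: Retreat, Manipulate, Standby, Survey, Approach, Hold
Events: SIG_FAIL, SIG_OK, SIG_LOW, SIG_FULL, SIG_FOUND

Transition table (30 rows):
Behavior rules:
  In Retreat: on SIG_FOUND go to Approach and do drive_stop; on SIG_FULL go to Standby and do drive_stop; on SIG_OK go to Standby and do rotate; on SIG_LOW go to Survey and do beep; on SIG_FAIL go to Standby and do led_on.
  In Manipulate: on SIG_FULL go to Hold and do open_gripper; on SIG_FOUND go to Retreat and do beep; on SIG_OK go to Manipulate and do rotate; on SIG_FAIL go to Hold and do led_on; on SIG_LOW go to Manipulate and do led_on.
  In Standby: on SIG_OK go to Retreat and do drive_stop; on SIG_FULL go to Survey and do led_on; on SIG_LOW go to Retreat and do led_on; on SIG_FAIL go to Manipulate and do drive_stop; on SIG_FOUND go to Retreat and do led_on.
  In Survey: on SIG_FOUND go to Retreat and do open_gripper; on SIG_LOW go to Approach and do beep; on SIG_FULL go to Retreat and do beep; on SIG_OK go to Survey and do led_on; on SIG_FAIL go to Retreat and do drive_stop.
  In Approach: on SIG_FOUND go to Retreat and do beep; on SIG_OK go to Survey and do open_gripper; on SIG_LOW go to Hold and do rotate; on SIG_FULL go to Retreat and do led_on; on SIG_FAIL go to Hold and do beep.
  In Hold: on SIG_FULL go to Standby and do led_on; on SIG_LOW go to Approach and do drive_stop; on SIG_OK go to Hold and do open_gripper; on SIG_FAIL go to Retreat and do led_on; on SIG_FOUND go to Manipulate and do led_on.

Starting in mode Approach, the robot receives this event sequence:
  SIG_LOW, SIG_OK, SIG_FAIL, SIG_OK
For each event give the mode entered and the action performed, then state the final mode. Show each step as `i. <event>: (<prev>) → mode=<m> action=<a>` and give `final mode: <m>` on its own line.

final mode: Standby

1. SIG_LOW: (Approach) → mode=Hold action=rotate
2. SIG_OK: (Hold) → mode=Hold action=open_gripper
3. SIG_FAIL: (Hold) → mode=Retreat action=led_on
4. SIG_OK: (Retreat) → mode=Standby action=rotate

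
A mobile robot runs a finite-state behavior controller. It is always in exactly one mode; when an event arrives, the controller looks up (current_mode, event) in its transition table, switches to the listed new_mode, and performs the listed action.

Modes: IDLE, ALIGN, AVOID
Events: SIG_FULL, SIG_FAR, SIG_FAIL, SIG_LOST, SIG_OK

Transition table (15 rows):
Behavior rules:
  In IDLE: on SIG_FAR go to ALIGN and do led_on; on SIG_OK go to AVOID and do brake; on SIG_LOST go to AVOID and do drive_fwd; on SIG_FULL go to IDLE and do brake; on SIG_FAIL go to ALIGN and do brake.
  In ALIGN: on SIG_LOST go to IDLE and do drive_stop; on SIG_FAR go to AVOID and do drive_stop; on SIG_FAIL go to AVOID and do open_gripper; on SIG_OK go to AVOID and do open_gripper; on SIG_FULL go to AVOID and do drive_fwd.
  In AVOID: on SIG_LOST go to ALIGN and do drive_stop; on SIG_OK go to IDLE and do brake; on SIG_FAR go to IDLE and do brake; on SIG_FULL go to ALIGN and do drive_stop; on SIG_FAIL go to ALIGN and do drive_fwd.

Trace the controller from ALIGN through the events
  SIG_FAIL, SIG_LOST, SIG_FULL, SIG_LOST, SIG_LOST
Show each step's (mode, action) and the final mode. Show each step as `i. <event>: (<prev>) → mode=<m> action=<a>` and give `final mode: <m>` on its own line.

final mode: IDLE

1. SIG_FAIL: (ALIGN) → mode=AVOID action=open_gripper
2. SIG_LOST: (AVOID) → mode=ALIGN action=drive_stop
3. SIG_FULL: (ALIGN) → mode=AVOID action=drive_fwd
4. SIG_LOST: (AVOID) → mode=ALIGN action=drive_stop
5. SIG_LOST: (ALIGN) → mode=IDLE action=drive_stop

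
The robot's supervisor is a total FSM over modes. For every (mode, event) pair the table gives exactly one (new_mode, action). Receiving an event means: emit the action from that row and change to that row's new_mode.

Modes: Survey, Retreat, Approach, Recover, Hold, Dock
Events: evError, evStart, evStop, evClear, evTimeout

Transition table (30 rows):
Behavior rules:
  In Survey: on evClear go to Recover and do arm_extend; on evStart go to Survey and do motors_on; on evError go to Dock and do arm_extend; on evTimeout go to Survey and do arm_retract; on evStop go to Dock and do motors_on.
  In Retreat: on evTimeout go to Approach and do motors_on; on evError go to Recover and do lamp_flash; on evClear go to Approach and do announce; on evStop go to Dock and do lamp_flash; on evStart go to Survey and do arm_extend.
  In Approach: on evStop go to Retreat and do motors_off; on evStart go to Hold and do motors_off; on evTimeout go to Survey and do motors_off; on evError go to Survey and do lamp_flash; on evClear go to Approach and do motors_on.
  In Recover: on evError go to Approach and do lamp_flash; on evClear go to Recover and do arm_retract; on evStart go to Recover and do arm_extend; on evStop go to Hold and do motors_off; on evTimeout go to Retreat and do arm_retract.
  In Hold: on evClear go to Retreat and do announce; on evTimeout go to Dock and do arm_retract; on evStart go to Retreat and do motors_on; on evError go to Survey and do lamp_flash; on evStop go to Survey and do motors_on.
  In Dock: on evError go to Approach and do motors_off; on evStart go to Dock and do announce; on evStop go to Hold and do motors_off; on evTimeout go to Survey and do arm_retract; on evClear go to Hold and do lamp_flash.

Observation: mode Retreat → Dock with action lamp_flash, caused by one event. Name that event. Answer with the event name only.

evStop

try evError: (Retreat, evError) → (Recover, lamp_flash)
try evStart: (Retreat, evStart) → (Survey, arm_extend)
try evStop: (Retreat, evStop) → (Dock, lamp_flash)  ← matches
try evClear: (Retreat, evClear) → (Approach, announce)
try evTimeout: (Retreat, evTimeout) → (Approach, motors_on)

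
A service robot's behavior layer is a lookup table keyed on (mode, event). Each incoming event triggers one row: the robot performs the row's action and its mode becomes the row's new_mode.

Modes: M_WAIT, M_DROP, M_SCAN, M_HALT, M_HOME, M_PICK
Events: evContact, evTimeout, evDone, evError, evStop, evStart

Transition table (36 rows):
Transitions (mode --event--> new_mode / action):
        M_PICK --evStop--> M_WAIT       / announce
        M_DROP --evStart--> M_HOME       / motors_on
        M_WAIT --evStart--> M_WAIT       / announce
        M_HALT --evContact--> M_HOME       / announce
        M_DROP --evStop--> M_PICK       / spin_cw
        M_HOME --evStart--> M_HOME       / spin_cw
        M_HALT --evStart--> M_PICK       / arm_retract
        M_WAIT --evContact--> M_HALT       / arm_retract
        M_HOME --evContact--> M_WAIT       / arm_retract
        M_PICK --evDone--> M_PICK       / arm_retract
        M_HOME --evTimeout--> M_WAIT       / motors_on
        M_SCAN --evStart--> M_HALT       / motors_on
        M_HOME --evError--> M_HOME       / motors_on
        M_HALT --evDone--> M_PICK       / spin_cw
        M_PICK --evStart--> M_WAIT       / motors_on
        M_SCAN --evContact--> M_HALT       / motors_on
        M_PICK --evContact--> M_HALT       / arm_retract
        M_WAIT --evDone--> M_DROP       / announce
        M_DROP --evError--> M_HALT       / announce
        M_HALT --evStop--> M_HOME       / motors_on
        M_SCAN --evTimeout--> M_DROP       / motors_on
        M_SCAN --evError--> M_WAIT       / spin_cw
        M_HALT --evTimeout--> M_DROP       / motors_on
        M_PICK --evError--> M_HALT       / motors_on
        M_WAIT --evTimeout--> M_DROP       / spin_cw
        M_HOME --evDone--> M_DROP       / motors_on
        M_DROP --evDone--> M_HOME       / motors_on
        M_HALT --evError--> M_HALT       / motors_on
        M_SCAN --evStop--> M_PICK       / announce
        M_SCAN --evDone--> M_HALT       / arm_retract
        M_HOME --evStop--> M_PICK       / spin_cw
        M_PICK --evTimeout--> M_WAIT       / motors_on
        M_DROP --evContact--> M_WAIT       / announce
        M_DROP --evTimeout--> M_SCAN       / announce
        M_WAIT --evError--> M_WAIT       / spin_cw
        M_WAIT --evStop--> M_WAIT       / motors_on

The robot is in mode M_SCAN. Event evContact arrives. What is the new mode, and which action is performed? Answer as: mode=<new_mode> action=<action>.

current mode = M_SCAN; filter table to that mode:
  (M_SCAN, evStart) → (M_HALT, motors_on)
  (M_SCAN, evContact) → (M_HALT, motors_on)  ← event matches
  (M_SCAN, evTimeout) → (M_DROP, motors_on)
  (M_SCAN, evError) → (M_WAIT, spin_cw)
  (M_SCAN, evStop) → (M_PICK, announce)
  (M_SCAN, evDone) → (M_HALT, arm_retract)
event = evContact selects (M_HALT, motors_on)

mode=M_HALT action=motors_on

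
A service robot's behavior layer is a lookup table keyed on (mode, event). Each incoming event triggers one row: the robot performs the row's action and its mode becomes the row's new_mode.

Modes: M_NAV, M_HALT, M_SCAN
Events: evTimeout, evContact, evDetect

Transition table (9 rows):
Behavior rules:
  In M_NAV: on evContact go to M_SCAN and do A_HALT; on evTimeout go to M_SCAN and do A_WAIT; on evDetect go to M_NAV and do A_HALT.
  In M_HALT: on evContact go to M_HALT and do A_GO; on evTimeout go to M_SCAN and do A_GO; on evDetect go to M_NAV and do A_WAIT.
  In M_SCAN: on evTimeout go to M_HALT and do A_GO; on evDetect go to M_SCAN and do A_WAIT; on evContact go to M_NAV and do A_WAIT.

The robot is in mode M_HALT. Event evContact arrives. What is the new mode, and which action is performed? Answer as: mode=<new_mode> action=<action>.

mode=M_HALT action=A_GO

current mode = M_HALT; filter table to that mode:
  (M_HALT, evContact) → (M_HALT, A_GO)  ← event matches
  (M_HALT, evTimeout) → (M_SCAN, A_GO)
  (M_HALT, evDetect) → (M_NAV, A_WAIT)
event = evContact selects (M_HALT, A_GO)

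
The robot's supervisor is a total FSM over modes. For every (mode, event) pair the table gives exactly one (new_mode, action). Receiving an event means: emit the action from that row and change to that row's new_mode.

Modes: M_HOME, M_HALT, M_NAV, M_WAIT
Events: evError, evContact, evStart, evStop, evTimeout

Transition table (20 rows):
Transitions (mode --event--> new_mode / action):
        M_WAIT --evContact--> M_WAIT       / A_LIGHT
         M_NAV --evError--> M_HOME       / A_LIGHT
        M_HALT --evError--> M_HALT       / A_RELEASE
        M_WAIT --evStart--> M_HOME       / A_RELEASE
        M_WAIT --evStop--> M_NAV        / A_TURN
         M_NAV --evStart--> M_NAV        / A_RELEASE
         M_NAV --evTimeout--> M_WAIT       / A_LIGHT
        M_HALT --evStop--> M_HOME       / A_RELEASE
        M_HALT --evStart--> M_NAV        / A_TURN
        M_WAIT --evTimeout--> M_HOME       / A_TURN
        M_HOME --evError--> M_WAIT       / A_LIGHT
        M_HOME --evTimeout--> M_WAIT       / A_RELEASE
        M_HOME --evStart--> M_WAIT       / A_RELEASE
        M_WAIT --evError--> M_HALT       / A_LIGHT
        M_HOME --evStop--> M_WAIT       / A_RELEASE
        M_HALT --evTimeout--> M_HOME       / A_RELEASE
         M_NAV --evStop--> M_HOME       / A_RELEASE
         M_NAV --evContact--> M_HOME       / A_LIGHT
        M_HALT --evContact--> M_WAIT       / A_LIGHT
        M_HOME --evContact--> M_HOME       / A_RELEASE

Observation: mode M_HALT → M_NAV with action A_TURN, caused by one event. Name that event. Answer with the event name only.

evStart

try evError: (M_HALT, evError) → (M_HALT, A_RELEASE)
try evContact: (M_HALT, evContact) → (M_WAIT, A_LIGHT)
try evStart: (M_HALT, evStart) → (M_NAV, A_TURN)  ← matches
try evStop: (M_HALT, evStop) → (M_HOME, A_RELEASE)
try evTimeout: (M_HALT, evTimeout) → (M_HOME, A_RELEASE)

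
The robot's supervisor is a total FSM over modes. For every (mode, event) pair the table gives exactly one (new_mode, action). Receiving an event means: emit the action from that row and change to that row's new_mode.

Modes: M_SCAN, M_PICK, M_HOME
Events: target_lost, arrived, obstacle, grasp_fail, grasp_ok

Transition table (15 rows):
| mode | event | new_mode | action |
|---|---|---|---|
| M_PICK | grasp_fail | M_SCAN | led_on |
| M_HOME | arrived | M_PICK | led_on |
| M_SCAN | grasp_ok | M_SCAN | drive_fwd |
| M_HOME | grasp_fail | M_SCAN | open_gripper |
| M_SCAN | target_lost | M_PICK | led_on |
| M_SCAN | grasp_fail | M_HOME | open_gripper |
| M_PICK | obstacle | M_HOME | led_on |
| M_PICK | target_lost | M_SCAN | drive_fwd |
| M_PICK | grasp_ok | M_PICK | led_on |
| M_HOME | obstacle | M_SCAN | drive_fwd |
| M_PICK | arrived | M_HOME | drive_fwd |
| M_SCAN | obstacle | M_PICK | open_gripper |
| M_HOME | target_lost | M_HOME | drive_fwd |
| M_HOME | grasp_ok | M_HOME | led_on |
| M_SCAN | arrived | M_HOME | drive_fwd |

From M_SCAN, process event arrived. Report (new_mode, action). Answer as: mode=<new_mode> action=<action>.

current mode = M_SCAN; filter table to that mode:
  (M_SCAN, grasp_ok) → (M_SCAN, drive_fwd)
  (M_SCAN, target_lost) → (M_PICK, led_on)
  (M_SCAN, grasp_fail) → (M_HOME, open_gripper)
  (M_SCAN, obstacle) → (M_PICK, open_gripper)
  (M_SCAN, arrived) → (M_HOME, drive_fwd)  ← event matches
event = arrived selects (M_HOME, drive_fwd)

mode=M_HOME action=drive_fwd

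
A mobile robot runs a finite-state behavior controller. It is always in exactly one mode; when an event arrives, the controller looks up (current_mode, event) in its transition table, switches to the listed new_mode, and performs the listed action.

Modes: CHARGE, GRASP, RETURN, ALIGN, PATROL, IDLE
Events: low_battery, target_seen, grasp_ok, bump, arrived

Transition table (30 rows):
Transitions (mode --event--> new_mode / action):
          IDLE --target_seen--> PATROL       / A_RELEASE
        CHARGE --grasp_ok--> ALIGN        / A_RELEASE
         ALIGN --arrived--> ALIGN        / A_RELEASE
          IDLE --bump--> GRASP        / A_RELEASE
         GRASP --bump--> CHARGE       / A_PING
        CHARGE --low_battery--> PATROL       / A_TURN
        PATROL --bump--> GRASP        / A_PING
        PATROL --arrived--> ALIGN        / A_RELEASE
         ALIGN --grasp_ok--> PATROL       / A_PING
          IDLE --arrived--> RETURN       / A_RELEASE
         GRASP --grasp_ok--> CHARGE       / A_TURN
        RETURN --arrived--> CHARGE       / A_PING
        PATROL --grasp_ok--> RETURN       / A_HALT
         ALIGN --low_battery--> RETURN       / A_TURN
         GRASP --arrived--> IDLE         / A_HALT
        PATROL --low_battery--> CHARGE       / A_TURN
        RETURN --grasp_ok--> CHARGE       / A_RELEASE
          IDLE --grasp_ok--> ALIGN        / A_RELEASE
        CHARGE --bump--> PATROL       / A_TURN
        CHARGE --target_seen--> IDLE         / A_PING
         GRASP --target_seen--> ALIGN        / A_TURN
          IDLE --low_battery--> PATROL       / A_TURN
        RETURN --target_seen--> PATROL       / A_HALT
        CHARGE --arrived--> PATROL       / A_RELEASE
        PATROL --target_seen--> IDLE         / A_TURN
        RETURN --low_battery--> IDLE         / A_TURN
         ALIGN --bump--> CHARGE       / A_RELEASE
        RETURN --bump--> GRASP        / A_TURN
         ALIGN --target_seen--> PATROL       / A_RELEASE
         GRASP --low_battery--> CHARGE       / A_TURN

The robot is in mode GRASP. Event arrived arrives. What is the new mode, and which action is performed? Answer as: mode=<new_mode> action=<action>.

mode=IDLE action=A_HALT

current mode = GRASP; filter table to that mode:
  (GRASP, bump) → (CHARGE, A_PING)
  (GRASP, grasp_ok) → (CHARGE, A_TURN)
  (GRASP, arrived) → (IDLE, A_HALT)  ← event matches
  (GRASP, target_seen) → (ALIGN, A_TURN)
  (GRASP, low_battery) → (CHARGE, A_TURN)
event = arrived selects (IDLE, A_HALT)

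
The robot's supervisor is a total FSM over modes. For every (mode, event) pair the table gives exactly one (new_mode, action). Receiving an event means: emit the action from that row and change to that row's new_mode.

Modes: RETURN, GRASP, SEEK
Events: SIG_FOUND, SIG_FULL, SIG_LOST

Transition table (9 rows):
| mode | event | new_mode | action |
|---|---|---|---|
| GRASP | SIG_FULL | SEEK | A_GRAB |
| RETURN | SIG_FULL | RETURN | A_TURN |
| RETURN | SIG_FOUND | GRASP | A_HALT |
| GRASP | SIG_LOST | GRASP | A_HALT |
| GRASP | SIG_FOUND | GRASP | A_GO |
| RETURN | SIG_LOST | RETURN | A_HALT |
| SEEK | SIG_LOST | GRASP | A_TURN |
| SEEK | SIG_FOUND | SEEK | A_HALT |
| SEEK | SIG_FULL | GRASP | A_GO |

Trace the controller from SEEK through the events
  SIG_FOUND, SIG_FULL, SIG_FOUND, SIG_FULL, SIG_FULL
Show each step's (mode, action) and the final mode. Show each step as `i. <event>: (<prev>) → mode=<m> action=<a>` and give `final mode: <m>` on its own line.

final mode: GRASP

1. SIG_FOUND: (SEEK) → mode=SEEK action=A_HALT
2. SIG_FULL: (SEEK) → mode=GRASP action=A_GO
3. SIG_FOUND: (GRASP) → mode=GRASP action=A_GO
4. SIG_FULL: (GRASP) → mode=SEEK action=A_GRAB
5. SIG_FULL: (SEEK) → mode=GRASP action=A_GO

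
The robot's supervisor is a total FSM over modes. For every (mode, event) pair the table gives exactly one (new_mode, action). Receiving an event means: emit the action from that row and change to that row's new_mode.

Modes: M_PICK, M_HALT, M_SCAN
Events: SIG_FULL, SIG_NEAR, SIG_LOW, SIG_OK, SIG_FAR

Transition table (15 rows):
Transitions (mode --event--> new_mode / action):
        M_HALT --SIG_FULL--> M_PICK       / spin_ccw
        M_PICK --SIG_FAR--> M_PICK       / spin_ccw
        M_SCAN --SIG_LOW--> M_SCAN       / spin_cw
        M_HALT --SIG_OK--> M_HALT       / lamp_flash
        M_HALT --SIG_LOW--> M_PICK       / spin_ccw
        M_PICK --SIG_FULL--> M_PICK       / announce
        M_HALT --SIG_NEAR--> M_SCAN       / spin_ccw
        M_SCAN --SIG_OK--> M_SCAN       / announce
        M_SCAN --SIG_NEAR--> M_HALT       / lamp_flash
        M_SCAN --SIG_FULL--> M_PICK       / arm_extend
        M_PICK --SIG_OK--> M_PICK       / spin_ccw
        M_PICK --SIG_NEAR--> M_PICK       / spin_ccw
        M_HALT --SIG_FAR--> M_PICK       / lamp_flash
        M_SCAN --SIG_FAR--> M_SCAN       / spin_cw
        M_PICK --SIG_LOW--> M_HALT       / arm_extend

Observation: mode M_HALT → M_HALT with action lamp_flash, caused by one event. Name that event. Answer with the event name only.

SIG_OK

try SIG_FULL: (M_HALT, SIG_FULL) → (M_PICK, spin_ccw)
try SIG_NEAR: (M_HALT, SIG_NEAR) → (M_SCAN, spin_ccw)
try SIG_LOW: (M_HALT, SIG_LOW) → (M_PICK, spin_ccw)
try SIG_OK: (M_HALT, SIG_OK) → (M_HALT, lamp_flash)  ← matches
try SIG_FAR: (M_HALT, SIG_FAR) → (M_PICK, lamp_flash)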